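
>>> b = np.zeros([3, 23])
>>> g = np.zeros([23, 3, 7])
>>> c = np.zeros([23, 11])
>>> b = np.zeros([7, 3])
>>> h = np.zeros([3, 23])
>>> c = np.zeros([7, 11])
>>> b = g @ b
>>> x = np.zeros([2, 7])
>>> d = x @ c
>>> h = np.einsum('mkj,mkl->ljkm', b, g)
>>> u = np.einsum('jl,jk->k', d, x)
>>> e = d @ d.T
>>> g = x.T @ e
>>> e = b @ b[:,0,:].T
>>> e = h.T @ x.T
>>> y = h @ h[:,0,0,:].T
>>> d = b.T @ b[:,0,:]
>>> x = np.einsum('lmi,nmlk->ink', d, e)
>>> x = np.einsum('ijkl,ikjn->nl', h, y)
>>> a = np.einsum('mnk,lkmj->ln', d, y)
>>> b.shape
(23, 3, 3)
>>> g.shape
(7, 2)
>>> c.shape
(7, 11)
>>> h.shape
(7, 3, 3, 23)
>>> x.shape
(7, 23)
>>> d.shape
(3, 3, 3)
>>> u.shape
(7,)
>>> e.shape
(23, 3, 3, 2)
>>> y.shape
(7, 3, 3, 7)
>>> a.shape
(7, 3)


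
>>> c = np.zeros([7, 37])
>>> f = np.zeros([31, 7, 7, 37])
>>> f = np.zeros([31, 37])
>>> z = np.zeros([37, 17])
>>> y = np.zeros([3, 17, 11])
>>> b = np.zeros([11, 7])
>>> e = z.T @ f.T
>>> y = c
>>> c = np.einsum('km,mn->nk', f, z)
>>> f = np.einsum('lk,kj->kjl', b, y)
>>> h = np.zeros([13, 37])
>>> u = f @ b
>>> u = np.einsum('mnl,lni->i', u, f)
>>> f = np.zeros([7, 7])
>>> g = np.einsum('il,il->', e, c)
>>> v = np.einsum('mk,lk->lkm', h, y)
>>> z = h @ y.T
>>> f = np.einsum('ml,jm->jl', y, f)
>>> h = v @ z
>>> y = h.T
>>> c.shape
(17, 31)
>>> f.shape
(7, 37)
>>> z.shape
(13, 7)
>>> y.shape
(7, 37, 7)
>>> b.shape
(11, 7)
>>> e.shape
(17, 31)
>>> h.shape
(7, 37, 7)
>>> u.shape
(11,)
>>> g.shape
()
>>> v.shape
(7, 37, 13)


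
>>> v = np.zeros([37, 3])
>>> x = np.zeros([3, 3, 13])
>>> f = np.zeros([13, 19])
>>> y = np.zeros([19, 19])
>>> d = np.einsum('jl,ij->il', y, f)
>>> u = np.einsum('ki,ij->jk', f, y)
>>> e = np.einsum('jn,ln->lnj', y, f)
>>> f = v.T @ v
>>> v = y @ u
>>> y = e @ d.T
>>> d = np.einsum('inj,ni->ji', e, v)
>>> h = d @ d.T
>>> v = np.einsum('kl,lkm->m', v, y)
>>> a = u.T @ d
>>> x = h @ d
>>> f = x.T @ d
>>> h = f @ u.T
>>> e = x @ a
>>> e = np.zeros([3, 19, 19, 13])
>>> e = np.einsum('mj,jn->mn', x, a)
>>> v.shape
(13,)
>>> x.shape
(19, 13)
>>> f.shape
(13, 13)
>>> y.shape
(13, 19, 13)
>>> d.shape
(19, 13)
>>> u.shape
(19, 13)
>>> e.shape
(19, 13)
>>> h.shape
(13, 19)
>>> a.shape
(13, 13)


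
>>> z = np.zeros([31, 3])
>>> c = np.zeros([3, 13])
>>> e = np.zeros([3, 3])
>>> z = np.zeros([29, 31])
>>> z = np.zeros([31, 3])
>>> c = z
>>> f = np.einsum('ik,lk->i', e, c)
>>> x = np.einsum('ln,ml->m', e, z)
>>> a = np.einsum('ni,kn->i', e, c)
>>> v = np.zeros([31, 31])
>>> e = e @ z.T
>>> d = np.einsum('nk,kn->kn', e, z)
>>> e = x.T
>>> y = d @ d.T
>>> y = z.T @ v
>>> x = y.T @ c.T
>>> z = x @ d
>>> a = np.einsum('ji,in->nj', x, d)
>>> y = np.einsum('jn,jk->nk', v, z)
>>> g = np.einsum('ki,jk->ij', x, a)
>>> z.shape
(31, 3)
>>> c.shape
(31, 3)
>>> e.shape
(31,)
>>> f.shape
(3,)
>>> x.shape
(31, 31)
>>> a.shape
(3, 31)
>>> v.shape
(31, 31)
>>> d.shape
(31, 3)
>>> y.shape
(31, 3)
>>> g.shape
(31, 3)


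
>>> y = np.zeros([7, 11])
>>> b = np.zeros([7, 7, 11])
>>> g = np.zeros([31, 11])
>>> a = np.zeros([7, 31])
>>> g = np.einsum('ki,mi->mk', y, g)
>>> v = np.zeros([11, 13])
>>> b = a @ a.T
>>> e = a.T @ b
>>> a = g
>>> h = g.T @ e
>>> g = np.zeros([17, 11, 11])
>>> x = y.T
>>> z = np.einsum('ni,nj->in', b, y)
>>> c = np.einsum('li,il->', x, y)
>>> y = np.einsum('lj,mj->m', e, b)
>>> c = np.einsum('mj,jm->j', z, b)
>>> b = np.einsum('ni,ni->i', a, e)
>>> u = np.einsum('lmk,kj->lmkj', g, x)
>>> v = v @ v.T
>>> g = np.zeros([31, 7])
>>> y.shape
(7,)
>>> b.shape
(7,)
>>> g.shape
(31, 7)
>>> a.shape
(31, 7)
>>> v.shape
(11, 11)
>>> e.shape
(31, 7)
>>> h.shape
(7, 7)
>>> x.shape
(11, 7)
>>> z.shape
(7, 7)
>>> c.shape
(7,)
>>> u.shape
(17, 11, 11, 7)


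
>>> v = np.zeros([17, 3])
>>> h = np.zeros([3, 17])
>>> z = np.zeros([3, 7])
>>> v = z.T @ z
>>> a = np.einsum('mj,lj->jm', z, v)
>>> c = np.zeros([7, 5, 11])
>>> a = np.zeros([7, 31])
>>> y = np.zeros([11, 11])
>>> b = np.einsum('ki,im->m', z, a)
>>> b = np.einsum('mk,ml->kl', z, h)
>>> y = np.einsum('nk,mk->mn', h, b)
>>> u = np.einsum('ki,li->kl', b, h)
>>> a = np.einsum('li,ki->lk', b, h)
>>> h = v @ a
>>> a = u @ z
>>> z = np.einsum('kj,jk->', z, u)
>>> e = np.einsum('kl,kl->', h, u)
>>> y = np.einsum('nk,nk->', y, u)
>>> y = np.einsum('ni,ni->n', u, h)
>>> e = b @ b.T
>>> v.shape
(7, 7)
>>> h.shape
(7, 3)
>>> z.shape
()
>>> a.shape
(7, 7)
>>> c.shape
(7, 5, 11)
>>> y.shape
(7,)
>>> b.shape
(7, 17)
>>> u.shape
(7, 3)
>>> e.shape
(7, 7)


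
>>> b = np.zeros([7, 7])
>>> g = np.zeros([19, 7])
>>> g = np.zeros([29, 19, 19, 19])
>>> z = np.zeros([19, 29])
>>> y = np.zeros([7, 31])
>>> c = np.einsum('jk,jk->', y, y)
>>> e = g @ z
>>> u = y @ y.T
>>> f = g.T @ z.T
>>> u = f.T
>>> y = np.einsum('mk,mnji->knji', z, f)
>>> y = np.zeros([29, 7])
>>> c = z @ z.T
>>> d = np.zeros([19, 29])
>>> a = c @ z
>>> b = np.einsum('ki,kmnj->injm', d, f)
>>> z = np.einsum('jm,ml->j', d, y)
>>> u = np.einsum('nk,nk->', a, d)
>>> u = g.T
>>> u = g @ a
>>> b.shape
(29, 19, 19, 19)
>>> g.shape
(29, 19, 19, 19)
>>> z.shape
(19,)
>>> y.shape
(29, 7)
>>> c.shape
(19, 19)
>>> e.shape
(29, 19, 19, 29)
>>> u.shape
(29, 19, 19, 29)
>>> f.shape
(19, 19, 19, 19)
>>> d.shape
(19, 29)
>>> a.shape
(19, 29)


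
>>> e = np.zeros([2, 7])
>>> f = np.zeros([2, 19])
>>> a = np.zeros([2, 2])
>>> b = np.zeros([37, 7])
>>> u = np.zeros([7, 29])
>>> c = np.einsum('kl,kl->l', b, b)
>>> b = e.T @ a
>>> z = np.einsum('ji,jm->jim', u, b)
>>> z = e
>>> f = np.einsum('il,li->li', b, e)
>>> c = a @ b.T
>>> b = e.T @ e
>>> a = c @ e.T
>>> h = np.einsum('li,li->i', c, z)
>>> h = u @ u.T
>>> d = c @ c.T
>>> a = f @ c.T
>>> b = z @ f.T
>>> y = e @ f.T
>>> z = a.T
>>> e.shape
(2, 7)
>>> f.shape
(2, 7)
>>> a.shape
(2, 2)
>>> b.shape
(2, 2)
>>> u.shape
(7, 29)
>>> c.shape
(2, 7)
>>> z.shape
(2, 2)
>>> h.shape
(7, 7)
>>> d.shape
(2, 2)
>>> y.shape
(2, 2)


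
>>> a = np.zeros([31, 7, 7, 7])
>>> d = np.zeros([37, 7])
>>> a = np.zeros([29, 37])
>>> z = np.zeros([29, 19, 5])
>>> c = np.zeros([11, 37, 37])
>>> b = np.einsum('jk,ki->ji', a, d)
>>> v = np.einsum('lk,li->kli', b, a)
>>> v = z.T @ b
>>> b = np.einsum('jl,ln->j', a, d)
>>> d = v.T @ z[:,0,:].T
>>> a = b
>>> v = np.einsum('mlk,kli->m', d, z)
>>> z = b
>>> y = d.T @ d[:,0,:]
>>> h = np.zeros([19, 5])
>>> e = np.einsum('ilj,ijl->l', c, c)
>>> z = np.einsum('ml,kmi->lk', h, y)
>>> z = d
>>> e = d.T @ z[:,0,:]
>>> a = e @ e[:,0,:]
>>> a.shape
(29, 19, 29)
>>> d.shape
(7, 19, 29)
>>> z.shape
(7, 19, 29)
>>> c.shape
(11, 37, 37)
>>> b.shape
(29,)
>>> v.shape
(7,)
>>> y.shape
(29, 19, 29)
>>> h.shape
(19, 5)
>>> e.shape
(29, 19, 29)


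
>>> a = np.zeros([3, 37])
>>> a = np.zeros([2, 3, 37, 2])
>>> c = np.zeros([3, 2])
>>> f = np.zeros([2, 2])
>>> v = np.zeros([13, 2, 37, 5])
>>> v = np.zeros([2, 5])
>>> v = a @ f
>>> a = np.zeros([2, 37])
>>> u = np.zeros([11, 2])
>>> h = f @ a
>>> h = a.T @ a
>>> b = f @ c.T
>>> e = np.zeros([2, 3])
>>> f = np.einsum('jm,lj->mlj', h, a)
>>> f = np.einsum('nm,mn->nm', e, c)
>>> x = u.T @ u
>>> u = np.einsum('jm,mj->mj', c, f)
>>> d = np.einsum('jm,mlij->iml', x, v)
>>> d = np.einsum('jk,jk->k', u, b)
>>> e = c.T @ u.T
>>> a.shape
(2, 37)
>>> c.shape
(3, 2)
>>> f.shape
(2, 3)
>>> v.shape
(2, 3, 37, 2)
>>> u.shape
(2, 3)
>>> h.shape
(37, 37)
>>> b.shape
(2, 3)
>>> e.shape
(2, 2)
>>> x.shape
(2, 2)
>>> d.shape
(3,)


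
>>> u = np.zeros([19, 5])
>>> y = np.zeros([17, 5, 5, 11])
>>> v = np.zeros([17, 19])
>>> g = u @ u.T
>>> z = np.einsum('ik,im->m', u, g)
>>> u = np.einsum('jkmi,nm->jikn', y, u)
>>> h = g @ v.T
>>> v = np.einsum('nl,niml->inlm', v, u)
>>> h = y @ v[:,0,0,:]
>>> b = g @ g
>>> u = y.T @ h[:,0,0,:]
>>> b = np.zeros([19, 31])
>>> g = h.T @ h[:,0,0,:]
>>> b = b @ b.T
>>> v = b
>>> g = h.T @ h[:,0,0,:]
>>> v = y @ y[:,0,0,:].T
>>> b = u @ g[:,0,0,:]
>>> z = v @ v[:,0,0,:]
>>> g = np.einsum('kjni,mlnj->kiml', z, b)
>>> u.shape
(11, 5, 5, 5)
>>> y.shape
(17, 5, 5, 11)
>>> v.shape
(17, 5, 5, 17)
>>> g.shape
(17, 17, 11, 5)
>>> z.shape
(17, 5, 5, 17)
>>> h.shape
(17, 5, 5, 5)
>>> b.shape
(11, 5, 5, 5)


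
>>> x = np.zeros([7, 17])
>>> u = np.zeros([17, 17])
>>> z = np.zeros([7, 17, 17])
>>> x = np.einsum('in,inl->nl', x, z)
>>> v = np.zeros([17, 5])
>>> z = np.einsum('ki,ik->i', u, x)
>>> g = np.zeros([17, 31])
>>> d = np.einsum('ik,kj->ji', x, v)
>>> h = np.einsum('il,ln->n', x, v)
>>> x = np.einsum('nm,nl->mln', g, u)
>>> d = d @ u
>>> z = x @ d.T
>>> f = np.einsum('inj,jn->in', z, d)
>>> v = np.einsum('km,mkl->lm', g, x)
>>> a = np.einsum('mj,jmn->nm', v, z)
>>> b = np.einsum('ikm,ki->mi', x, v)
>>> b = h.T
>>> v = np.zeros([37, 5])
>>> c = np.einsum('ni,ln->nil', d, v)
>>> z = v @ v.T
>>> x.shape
(31, 17, 17)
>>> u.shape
(17, 17)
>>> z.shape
(37, 37)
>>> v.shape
(37, 5)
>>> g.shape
(17, 31)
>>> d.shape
(5, 17)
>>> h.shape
(5,)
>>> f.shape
(31, 17)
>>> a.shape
(5, 17)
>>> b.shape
(5,)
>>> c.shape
(5, 17, 37)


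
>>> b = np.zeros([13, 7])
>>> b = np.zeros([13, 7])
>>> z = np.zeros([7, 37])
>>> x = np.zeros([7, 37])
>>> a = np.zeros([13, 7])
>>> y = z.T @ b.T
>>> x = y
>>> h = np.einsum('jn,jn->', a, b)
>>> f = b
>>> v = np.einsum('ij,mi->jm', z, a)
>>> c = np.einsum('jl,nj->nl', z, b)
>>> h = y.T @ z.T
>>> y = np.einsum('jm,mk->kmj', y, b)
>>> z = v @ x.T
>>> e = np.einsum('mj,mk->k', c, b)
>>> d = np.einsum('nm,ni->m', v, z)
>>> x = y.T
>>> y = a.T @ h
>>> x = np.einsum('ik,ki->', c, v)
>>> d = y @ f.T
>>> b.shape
(13, 7)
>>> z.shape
(37, 37)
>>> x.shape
()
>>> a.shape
(13, 7)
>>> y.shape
(7, 7)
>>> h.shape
(13, 7)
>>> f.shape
(13, 7)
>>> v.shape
(37, 13)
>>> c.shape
(13, 37)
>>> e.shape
(7,)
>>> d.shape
(7, 13)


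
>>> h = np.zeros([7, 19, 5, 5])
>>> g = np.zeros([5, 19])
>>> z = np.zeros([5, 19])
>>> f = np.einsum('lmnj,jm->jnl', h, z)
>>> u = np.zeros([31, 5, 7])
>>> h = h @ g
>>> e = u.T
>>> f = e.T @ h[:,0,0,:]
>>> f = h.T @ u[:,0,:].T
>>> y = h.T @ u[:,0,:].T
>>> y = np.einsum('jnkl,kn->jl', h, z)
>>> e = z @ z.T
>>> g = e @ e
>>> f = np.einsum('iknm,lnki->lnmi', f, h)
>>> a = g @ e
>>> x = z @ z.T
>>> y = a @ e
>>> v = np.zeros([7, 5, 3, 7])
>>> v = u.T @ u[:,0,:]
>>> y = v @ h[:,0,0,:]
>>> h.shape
(7, 19, 5, 19)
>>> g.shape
(5, 5)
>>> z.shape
(5, 19)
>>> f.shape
(7, 19, 31, 19)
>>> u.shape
(31, 5, 7)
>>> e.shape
(5, 5)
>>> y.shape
(7, 5, 19)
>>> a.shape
(5, 5)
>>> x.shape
(5, 5)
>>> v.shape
(7, 5, 7)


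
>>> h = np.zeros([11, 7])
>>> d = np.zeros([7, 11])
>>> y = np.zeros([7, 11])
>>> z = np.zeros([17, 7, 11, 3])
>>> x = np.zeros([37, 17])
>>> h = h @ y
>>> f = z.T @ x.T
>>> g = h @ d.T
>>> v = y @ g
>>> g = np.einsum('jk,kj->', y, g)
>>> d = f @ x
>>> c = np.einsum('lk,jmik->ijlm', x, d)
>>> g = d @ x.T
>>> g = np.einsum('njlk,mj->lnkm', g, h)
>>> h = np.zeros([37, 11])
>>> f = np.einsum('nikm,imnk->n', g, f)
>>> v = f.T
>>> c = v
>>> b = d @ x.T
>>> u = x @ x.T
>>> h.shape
(37, 11)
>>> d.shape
(3, 11, 7, 17)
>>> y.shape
(7, 11)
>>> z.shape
(17, 7, 11, 3)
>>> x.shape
(37, 17)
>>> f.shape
(7,)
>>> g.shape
(7, 3, 37, 11)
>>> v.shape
(7,)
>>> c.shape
(7,)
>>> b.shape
(3, 11, 7, 37)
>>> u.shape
(37, 37)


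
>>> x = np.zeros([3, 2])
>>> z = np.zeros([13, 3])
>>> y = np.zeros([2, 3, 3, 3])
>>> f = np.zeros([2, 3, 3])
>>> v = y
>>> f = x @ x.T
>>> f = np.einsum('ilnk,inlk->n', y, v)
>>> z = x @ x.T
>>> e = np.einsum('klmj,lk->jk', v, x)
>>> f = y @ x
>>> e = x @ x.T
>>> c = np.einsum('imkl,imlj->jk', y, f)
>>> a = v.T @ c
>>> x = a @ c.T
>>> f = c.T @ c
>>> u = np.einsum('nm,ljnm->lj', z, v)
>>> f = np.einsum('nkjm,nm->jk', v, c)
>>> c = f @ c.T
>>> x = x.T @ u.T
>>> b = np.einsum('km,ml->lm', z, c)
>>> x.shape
(2, 3, 3, 2)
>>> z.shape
(3, 3)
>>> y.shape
(2, 3, 3, 3)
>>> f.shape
(3, 3)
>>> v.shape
(2, 3, 3, 3)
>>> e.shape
(3, 3)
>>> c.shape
(3, 2)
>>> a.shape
(3, 3, 3, 3)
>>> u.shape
(2, 3)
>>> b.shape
(2, 3)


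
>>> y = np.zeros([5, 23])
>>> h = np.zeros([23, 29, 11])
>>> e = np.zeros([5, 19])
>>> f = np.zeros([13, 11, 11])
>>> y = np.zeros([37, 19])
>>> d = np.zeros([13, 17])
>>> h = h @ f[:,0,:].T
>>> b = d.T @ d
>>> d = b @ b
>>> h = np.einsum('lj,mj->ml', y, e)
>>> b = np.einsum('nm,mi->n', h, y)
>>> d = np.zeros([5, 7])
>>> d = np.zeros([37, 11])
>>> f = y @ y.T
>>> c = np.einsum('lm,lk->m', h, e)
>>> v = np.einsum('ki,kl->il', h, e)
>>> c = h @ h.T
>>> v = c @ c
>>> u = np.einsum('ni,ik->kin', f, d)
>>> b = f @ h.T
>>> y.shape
(37, 19)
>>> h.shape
(5, 37)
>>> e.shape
(5, 19)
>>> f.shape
(37, 37)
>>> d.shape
(37, 11)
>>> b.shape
(37, 5)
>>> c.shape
(5, 5)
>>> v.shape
(5, 5)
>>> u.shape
(11, 37, 37)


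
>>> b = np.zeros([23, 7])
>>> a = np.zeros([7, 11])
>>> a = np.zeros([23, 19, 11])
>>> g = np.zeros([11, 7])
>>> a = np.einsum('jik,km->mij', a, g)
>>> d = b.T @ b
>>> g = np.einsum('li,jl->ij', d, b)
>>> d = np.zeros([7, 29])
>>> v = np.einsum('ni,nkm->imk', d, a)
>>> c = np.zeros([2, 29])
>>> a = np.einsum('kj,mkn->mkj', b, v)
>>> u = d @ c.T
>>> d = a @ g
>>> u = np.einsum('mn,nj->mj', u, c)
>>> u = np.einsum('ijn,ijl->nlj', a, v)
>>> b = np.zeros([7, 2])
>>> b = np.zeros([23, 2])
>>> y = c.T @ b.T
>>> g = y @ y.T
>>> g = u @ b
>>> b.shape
(23, 2)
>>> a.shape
(29, 23, 7)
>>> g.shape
(7, 19, 2)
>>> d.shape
(29, 23, 23)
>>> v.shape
(29, 23, 19)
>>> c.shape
(2, 29)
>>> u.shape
(7, 19, 23)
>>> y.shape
(29, 23)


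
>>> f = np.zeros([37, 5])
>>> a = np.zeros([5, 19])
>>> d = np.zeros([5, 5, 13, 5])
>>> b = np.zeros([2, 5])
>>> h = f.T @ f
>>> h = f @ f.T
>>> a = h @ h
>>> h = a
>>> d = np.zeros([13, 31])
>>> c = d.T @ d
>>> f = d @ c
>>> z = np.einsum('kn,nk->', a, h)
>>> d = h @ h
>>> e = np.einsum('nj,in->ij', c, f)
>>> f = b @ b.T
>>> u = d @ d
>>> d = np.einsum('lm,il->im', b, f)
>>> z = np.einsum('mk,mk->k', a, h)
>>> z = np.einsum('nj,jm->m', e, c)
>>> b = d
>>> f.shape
(2, 2)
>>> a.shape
(37, 37)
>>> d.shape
(2, 5)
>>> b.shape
(2, 5)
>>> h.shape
(37, 37)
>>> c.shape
(31, 31)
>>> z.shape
(31,)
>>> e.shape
(13, 31)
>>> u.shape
(37, 37)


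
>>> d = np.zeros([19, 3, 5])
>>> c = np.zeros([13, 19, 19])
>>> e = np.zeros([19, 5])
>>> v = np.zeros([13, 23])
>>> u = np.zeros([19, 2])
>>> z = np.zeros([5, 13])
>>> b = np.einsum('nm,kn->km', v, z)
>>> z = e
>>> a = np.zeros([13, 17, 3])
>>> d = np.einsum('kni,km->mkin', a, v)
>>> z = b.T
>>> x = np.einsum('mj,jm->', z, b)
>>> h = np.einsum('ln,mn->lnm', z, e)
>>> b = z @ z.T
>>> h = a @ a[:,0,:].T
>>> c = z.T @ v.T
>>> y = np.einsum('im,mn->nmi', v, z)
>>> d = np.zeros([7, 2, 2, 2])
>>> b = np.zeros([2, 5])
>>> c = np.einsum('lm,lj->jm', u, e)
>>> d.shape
(7, 2, 2, 2)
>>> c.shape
(5, 2)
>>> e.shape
(19, 5)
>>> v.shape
(13, 23)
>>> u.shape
(19, 2)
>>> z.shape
(23, 5)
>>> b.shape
(2, 5)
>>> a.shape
(13, 17, 3)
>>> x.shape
()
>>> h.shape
(13, 17, 13)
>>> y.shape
(5, 23, 13)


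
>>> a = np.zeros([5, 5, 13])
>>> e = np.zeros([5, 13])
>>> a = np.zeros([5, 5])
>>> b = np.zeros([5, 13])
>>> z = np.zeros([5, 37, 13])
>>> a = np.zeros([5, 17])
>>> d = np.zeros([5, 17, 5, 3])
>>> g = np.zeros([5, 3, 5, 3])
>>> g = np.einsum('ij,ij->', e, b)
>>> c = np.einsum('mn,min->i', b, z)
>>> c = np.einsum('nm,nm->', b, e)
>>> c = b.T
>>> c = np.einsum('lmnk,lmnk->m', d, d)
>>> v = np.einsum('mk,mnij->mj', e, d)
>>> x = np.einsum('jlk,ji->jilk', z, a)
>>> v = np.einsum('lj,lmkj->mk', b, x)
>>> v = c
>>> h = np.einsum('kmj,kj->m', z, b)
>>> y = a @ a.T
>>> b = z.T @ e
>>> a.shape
(5, 17)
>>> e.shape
(5, 13)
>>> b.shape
(13, 37, 13)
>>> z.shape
(5, 37, 13)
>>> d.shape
(5, 17, 5, 3)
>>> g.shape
()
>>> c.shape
(17,)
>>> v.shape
(17,)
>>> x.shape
(5, 17, 37, 13)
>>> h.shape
(37,)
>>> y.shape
(5, 5)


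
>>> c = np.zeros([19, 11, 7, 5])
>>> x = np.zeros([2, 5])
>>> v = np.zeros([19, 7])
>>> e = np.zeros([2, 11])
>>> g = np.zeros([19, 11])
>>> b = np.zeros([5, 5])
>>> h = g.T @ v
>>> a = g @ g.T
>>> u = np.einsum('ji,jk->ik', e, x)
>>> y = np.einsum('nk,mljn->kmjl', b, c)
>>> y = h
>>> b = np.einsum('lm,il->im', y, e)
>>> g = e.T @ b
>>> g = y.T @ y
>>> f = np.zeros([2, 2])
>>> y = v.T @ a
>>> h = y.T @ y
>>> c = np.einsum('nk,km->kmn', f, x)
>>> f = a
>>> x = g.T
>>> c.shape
(2, 5, 2)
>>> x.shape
(7, 7)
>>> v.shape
(19, 7)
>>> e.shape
(2, 11)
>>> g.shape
(7, 7)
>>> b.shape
(2, 7)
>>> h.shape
(19, 19)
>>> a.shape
(19, 19)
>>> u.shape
(11, 5)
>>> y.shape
(7, 19)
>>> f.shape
(19, 19)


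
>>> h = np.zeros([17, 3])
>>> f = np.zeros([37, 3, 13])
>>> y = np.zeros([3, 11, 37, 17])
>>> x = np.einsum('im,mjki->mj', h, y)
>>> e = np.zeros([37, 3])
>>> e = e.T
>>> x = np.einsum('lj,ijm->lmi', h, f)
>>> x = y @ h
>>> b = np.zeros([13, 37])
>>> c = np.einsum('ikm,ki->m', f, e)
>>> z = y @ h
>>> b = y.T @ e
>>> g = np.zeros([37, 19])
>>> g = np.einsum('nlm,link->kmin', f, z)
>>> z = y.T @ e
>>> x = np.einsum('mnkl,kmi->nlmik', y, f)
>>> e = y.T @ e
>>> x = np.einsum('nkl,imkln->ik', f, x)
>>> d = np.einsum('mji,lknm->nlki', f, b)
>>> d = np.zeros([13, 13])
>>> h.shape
(17, 3)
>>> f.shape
(37, 3, 13)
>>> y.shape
(3, 11, 37, 17)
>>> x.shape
(11, 3)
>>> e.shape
(17, 37, 11, 37)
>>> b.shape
(17, 37, 11, 37)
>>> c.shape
(13,)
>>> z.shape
(17, 37, 11, 37)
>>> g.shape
(3, 13, 11, 37)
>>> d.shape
(13, 13)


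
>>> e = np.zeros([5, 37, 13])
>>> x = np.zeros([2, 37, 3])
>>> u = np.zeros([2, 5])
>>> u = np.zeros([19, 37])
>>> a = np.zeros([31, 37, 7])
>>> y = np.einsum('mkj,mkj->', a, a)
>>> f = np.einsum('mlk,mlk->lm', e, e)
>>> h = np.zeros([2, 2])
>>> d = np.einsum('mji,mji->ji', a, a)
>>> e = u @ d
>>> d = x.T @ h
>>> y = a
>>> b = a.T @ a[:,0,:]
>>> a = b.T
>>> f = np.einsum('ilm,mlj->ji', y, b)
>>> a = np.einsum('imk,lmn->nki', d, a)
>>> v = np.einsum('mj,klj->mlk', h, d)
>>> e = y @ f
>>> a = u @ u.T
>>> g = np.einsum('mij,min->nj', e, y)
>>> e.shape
(31, 37, 31)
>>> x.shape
(2, 37, 3)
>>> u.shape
(19, 37)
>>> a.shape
(19, 19)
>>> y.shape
(31, 37, 7)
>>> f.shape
(7, 31)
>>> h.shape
(2, 2)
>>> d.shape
(3, 37, 2)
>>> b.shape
(7, 37, 7)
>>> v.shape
(2, 37, 3)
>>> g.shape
(7, 31)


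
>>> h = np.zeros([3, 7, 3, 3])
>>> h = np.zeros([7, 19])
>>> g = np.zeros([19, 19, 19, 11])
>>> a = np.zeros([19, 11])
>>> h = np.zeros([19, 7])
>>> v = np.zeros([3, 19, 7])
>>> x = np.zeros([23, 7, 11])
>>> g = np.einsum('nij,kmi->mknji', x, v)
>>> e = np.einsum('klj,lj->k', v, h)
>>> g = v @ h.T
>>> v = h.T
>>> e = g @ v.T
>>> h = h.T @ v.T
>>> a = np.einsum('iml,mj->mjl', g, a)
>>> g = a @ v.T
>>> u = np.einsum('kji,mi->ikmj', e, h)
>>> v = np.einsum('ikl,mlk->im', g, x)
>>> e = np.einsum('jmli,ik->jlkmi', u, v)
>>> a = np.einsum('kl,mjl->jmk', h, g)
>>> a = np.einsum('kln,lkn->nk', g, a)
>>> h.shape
(7, 7)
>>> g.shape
(19, 11, 7)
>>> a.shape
(7, 19)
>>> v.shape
(19, 23)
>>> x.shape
(23, 7, 11)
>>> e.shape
(7, 7, 23, 3, 19)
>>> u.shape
(7, 3, 7, 19)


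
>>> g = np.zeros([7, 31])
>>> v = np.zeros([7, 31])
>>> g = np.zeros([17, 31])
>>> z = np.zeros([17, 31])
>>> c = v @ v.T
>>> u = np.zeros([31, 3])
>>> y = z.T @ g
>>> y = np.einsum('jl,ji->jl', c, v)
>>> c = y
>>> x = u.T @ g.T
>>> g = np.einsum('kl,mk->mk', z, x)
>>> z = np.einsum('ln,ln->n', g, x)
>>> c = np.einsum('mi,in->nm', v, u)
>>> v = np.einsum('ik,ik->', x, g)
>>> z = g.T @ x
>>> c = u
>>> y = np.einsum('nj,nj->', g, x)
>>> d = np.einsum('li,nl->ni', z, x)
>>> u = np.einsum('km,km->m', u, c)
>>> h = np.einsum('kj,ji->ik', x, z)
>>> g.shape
(3, 17)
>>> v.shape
()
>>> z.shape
(17, 17)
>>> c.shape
(31, 3)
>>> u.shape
(3,)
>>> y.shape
()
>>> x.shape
(3, 17)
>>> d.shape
(3, 17)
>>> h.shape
(17, 3)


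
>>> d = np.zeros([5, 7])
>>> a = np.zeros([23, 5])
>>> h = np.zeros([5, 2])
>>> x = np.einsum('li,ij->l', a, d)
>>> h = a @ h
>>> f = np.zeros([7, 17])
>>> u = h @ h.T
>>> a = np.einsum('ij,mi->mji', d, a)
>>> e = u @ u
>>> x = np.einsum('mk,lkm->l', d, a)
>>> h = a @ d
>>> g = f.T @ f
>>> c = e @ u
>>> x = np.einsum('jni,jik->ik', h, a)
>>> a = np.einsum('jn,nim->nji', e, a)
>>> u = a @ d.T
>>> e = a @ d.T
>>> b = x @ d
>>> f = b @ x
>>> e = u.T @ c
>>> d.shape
(5, 7)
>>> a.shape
(23, 23, 7)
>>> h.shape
(23, 7, 7)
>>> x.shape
(7, 5)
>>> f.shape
(7, 5)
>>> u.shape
(23, 23, 5)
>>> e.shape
(5, 23, 23)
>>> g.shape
(17, 17)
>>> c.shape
(23, 23)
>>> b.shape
(7, 7)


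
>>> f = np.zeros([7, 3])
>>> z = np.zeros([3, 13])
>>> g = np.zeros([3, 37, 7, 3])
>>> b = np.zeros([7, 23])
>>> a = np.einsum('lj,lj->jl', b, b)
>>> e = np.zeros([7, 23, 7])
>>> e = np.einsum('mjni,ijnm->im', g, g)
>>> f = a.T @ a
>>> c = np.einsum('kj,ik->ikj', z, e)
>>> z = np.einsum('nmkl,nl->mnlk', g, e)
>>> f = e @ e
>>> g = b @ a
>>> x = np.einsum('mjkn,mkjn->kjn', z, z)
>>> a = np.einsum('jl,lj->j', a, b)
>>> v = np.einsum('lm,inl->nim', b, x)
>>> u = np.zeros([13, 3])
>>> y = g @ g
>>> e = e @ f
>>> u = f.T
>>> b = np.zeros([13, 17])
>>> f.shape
(3, 3)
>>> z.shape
(37, 3, 3, 7)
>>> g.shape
(7, 7)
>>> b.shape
(13, 17)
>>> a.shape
(23,)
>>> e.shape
(3, 3)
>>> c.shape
(3, 3, 13)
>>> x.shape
(3, 3, 7)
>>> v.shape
(3, 3, 23)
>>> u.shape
(3, 3)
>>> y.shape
(7, 7)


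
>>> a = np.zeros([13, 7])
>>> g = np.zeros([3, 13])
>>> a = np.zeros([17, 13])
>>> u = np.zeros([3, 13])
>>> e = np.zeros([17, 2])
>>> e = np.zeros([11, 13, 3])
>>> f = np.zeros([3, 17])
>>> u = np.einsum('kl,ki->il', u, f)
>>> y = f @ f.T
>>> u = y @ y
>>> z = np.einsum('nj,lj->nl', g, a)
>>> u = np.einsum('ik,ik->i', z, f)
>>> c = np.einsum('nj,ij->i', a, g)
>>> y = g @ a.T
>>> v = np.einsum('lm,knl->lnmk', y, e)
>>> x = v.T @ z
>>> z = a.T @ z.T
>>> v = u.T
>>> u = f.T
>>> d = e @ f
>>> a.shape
(17, 13)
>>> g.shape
(3, 13)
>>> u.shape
(17, 3)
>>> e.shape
(11, 13, 3)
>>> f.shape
(3, 17)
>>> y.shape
(3, 17)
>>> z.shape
(13, 3)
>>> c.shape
(3,)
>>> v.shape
(3,)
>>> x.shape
(11, 17, 13, 17)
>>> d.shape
(11, 13, 17)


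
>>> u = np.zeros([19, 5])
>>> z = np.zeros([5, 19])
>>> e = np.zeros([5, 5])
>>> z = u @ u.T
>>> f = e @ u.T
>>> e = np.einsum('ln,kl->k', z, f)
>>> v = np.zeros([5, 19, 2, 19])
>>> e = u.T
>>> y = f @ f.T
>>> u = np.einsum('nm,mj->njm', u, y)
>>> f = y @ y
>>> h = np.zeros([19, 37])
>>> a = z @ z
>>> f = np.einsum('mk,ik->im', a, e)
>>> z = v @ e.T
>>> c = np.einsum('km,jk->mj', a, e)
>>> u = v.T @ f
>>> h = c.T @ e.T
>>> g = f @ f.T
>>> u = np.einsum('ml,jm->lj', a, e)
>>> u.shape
(19, 5)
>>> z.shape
(5, 19, 2, 5)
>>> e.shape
(5, 19)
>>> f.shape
(5, 19)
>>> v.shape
(5, 19, 2, 19)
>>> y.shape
(5, 5)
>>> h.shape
(5, 5)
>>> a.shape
(19, 19)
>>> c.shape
(19, 5)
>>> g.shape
(5, 5)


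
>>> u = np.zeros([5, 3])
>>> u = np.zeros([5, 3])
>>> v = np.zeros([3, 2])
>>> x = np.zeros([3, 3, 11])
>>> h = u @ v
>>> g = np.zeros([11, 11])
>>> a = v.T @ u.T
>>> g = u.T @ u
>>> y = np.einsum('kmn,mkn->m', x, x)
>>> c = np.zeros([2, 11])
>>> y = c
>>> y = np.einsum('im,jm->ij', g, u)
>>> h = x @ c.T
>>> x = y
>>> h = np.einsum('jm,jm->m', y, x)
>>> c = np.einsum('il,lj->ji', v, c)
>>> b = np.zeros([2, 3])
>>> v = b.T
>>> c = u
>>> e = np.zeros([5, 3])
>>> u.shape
(5, 3)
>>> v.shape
(3, 2)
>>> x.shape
(3, 5)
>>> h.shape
(5,)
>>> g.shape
(3, 3)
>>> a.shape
(2, 5)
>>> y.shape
(3, 5)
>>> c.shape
(5, 3)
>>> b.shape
(2, 3)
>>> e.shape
(5, 3)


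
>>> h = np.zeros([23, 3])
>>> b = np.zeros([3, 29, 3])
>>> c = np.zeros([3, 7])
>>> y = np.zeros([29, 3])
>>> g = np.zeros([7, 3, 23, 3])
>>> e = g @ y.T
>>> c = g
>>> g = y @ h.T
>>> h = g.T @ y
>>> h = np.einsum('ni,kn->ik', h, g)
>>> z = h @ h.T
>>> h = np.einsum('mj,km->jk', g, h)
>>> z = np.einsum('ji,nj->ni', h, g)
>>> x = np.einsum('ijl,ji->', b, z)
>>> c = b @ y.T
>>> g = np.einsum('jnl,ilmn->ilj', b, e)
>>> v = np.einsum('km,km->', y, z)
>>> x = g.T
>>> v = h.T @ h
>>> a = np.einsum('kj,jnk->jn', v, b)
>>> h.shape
(23, 3)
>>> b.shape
(3, 29, 3)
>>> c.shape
(3, 29, 29)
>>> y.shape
(29, 3)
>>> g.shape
(7, 3, 3)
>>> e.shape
(7, 3, 23, 29)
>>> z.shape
(29, 3)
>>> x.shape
(3, 3, 7)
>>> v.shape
(3, 3)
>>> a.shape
(3, 29)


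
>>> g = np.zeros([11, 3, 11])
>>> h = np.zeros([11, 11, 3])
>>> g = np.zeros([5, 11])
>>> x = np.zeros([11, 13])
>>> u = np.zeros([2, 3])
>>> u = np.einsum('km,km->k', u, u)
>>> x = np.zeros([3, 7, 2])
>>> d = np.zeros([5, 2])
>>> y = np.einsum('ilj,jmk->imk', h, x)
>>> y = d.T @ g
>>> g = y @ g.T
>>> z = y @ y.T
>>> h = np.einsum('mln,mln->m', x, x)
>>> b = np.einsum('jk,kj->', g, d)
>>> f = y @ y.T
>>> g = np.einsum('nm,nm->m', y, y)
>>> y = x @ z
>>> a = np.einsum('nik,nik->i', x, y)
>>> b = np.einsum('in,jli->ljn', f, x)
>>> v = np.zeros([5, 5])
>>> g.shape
(11,)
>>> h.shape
(3,)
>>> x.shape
(3, 7, 2)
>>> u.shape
(2,)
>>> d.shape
(5, 2)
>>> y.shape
(3, 7, 2)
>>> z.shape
(2, 2)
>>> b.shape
(7, 3, 2)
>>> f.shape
(2, 2)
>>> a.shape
(7,)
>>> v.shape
(5, 5)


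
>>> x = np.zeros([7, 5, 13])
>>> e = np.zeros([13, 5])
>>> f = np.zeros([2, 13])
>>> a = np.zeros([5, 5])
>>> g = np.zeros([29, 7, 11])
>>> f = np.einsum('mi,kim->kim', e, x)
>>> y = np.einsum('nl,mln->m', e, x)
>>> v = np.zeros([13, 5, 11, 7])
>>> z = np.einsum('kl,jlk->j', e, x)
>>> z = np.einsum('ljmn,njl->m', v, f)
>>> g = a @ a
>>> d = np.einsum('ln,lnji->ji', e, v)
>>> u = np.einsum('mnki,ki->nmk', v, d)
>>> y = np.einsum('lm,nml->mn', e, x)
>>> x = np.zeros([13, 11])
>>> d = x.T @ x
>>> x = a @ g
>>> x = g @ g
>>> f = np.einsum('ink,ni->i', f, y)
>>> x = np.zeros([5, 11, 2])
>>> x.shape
(5, 11, 2)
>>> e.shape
(13, 5)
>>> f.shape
(7,)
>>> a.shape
(5, 5)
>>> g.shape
(5, 5)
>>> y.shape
(5, 7)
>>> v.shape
(13, 5, 11, 7)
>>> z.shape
(11,)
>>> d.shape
(11, 11)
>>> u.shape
(5, 13, 11)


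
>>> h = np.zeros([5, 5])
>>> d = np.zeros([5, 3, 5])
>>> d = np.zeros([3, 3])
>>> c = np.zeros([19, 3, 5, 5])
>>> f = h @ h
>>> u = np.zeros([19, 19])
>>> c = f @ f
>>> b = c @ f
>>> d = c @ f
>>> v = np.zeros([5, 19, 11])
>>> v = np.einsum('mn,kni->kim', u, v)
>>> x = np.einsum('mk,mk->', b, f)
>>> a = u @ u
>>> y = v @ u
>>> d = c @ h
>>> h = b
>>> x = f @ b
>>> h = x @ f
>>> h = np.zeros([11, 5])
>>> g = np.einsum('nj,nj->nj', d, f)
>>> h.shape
(11, 5)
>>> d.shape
(5, 5)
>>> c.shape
(5, 5)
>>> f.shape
(5, 5)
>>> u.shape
(19, 19)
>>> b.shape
(5, 5)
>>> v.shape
(5, 11, 19)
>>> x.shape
(5, 5)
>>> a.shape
(19, 19)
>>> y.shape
(5, 11, 19)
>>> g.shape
(5, 5)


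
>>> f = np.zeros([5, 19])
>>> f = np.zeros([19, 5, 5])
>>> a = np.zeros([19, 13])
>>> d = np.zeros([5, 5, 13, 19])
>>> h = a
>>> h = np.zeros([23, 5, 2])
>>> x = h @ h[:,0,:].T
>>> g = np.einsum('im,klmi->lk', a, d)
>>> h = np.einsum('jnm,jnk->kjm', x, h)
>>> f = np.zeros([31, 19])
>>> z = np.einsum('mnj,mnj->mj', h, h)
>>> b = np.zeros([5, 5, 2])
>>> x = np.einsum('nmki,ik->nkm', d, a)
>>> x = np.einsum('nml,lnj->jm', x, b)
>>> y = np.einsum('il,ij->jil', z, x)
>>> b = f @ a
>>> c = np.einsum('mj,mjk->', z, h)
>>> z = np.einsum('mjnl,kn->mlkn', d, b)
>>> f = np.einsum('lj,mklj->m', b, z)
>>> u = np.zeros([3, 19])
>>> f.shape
(5,)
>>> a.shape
(19, 13)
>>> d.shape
(5, 5, 13, 19)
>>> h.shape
(2, 23, 23)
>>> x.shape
(2, 13)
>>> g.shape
(5, 5)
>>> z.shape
(5, 19, 31, 13)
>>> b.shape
(31, 13)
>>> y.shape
(13, 2, 23)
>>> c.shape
()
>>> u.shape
(3, 19)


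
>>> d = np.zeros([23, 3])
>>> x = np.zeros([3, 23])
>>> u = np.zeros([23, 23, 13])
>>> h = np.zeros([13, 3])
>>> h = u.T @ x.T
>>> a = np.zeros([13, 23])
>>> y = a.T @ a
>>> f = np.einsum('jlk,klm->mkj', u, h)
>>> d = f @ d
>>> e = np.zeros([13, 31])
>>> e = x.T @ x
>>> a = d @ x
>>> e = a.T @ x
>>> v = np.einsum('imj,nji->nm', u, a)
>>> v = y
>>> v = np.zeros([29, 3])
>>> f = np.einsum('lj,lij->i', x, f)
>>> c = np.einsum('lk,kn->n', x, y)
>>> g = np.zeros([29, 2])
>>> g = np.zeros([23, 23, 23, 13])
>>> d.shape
(3, 13, 3)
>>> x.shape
(3, 23)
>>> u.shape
(23, 23, 13)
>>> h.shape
(13, 23, 3)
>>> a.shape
(3, 13, 23)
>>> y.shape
(23, 23)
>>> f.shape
(13,)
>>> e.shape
(23, 13, 23)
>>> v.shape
(29, 3)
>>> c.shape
(23,)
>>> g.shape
(23, 23, 23, 13)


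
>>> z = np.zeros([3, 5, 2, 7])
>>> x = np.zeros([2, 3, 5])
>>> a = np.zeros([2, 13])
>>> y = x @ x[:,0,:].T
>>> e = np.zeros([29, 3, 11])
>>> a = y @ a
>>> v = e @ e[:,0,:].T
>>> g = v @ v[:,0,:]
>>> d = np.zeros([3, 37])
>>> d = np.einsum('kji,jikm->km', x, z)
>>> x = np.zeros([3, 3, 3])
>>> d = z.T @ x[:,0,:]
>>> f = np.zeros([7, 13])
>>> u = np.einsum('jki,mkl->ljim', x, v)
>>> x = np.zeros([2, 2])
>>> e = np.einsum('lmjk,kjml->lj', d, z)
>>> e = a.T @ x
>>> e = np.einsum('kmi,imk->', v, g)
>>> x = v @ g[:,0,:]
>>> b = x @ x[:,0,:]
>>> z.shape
(3, 5, 2, 7)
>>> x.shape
(29, 3, 29)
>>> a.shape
(2, 3, 13)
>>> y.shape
(2, 3, 2)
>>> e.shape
()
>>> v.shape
(29, 3, 29)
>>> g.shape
(29, 3, 29)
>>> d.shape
(7, 2, 5, 3)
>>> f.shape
(7, 13)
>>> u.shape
(29, 3, 3, 29)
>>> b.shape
(29, 3, 29)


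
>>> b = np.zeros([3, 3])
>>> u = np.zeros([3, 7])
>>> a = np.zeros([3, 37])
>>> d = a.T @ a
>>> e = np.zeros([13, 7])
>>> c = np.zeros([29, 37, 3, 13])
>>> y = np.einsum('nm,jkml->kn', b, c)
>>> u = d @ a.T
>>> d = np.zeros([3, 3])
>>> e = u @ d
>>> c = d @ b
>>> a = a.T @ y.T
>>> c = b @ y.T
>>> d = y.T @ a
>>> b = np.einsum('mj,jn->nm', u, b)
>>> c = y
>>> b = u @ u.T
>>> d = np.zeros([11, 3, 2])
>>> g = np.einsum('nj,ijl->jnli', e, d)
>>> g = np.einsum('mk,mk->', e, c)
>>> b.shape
(37, 37)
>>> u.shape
(37, 3)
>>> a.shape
(37, 37)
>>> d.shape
(11, 3, 2)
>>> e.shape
(37, 3)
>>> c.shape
(37, 3)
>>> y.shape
(37, 3)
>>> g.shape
()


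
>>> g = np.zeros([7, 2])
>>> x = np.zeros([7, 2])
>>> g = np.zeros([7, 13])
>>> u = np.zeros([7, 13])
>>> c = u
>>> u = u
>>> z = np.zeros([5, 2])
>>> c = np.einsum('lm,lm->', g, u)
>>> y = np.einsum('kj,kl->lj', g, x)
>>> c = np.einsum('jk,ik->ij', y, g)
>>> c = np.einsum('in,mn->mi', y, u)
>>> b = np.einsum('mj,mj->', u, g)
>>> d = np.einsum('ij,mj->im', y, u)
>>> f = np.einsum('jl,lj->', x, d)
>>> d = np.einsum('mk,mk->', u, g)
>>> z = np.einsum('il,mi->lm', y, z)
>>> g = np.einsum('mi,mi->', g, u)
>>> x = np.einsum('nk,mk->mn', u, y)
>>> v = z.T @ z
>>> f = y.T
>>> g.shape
()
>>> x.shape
(2, 7)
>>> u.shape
(7, 13)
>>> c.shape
(7, 2)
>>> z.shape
(13, 5)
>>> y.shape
(2, 13)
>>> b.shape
()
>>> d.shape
()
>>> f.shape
(13, 2)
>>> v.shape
(5, 5)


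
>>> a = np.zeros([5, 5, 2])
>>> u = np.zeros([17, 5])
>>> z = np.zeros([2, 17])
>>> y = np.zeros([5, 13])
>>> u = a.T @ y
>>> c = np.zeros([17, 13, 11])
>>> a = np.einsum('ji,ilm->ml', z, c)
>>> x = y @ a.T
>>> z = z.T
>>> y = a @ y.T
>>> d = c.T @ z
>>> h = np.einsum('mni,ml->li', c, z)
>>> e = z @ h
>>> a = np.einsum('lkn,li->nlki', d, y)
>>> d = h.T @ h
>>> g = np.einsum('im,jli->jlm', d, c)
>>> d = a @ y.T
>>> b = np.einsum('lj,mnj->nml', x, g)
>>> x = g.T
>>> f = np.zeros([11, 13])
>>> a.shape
(2, 11, 13, 5)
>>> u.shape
(2, 5, 13)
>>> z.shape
(17, 2)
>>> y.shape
(11, 5)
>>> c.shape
(17, 13, 11)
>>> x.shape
(11, 13, 17)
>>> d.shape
(2, 11, 13, 11)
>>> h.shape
(2, 11)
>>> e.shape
(17, 11)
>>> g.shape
(17, 13, 11)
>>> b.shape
(13, 17, 5)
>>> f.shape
(11, 13)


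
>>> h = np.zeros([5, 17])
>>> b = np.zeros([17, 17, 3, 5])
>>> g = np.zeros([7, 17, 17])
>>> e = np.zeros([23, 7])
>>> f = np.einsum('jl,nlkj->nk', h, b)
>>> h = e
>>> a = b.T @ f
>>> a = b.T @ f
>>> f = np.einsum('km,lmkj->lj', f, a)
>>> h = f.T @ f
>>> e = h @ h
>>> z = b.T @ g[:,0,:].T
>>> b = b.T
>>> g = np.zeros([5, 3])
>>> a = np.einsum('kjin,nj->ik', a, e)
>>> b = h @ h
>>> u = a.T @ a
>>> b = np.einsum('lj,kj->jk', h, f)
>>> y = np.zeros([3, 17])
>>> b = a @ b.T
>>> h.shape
(3, 3)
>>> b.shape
(17, 3)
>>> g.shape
(5, 3)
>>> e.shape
(3, 3)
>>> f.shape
(5, 3)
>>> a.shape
(17, 5)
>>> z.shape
(5, 3, 17, 7)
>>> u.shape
(5, 5)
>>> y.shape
(3, 17)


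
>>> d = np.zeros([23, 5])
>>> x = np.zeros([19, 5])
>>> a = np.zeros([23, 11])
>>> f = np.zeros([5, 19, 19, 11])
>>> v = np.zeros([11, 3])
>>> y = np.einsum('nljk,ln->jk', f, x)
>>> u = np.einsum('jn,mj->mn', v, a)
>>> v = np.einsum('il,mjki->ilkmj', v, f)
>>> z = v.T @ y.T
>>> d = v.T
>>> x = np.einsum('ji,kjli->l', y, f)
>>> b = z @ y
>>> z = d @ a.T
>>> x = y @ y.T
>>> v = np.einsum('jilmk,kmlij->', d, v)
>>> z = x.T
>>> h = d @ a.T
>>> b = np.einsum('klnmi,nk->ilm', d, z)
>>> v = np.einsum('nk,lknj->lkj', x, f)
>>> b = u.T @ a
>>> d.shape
(19, 5, 19, 3, 11)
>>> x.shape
(19, 19)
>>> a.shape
(23, 11)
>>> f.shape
(5, 19, 19, 11)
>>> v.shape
(5, 19, 11)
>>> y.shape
(19, 11)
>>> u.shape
(23, 3)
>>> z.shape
(19, 19)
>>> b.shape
(3, 11)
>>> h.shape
(19, 5, 19, 3, 23)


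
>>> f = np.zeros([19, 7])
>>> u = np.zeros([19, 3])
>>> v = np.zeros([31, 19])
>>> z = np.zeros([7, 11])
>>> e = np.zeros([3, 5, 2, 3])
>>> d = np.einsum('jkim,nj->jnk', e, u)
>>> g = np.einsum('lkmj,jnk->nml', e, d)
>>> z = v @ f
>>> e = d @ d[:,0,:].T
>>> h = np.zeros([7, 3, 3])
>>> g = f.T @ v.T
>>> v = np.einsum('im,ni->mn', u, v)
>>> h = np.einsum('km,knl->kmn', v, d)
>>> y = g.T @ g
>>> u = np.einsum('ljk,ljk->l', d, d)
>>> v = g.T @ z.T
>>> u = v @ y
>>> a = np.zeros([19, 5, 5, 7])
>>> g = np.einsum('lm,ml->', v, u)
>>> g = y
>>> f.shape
(19, 7)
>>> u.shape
(31, 31)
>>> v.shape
(31, 31)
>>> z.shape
(31, 7)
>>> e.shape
(3, 19, 3)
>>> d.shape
(3, 19, 5)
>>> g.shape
(31, 31)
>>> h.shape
(3, 31, 19)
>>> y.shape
(31, 31)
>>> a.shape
(19, 5, 5, 7)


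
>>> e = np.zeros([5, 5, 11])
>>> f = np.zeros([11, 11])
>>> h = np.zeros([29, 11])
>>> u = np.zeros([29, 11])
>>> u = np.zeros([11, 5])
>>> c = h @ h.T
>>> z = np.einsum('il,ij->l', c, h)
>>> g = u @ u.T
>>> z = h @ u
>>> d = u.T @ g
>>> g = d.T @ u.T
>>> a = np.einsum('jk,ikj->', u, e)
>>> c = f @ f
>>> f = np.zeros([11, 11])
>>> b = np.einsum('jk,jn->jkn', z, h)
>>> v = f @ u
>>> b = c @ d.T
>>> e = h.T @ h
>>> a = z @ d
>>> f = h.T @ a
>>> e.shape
(11, 11)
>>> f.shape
(11, 11)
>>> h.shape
(29, 11)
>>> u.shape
(11, 5)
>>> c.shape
(11, 11)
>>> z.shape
(29, 5)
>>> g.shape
(11, 11)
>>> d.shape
(5, 11)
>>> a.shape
(29, 11)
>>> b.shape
(11, 5)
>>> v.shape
(11, 5)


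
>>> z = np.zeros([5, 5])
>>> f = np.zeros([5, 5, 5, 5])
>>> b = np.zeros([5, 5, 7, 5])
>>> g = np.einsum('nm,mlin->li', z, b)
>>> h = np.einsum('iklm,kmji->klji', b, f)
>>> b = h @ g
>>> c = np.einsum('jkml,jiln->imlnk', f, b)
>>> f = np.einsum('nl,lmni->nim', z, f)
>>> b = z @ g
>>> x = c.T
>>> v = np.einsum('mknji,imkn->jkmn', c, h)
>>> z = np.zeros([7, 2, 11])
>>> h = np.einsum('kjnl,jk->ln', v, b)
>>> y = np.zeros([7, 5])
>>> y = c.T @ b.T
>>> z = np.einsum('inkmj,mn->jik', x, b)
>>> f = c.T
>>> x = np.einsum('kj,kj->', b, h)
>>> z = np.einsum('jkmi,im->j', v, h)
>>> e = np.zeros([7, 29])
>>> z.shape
(7,)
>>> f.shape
(5, 7, 5, 5, 7)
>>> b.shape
(5, 7)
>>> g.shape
(5, 7)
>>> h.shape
(5, 7)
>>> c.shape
(7, 5, 5, 7, 5)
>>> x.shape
()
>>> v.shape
(7, 5, 7, 5)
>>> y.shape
(5, 7, 5, 5, 5)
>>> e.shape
(7, 29)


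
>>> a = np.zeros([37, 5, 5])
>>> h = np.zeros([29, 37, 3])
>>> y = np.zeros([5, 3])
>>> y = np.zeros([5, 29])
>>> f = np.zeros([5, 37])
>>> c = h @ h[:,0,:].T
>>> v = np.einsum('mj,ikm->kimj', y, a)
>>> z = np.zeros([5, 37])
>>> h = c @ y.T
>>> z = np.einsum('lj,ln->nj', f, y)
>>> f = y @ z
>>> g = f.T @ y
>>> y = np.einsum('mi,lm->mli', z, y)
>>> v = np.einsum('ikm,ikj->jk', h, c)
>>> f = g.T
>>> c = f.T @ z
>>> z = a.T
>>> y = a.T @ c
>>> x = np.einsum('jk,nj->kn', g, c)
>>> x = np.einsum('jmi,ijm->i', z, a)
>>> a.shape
(37, 5, 5)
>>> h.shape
(29, 37, 5)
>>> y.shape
(5, 5, 37)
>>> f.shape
(29, 37)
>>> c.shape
(37, 37)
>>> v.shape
(29, 37)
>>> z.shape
(5, 5, 37)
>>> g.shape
(37, 29)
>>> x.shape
(37,)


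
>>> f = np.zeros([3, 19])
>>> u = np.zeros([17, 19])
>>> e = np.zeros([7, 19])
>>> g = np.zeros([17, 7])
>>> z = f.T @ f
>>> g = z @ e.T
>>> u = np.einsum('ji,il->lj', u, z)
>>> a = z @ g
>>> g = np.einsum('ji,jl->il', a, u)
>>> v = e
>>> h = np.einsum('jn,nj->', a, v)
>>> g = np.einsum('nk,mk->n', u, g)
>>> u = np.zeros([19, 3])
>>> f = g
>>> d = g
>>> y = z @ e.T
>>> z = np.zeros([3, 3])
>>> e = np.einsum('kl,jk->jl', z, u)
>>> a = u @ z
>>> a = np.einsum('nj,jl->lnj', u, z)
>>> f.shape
(19,)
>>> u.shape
(19, 3)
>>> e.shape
(19, 3)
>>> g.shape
(19,)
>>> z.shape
(3, 3)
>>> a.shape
(3, 19, 3)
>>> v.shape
(7, 19)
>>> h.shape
()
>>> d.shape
(19,)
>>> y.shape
(19, 7)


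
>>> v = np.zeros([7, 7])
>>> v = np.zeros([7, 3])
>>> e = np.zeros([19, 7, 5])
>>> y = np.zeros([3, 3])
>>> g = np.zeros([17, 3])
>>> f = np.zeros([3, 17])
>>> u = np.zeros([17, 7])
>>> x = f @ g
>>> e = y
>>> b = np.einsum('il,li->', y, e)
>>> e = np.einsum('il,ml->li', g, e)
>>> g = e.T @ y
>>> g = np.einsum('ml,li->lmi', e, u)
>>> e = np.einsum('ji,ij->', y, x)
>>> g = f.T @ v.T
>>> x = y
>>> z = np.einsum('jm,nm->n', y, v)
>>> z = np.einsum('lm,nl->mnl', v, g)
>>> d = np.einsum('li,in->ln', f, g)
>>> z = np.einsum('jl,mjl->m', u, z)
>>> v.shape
(7, 3)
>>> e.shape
()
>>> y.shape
(3, 3)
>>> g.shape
(17, 7)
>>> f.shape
(3, 17)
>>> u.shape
(17, 7)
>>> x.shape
(3, 3)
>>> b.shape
()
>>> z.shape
(3,)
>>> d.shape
(3, 7)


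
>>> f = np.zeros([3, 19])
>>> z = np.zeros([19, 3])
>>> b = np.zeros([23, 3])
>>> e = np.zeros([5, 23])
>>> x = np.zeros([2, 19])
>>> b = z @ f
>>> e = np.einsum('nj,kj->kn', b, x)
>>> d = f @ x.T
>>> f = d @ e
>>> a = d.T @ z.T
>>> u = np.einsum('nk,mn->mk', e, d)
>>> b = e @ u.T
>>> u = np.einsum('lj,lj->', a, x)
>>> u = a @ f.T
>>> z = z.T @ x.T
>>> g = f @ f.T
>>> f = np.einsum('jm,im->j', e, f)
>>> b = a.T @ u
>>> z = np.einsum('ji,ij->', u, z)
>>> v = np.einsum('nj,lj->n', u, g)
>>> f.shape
(2,)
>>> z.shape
()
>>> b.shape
(19, 3)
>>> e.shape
(2, 19)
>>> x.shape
(2, 19)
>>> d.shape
(3, 2)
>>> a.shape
(2, 19)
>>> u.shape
(2, 3)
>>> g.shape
(3, 3)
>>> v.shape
(2,)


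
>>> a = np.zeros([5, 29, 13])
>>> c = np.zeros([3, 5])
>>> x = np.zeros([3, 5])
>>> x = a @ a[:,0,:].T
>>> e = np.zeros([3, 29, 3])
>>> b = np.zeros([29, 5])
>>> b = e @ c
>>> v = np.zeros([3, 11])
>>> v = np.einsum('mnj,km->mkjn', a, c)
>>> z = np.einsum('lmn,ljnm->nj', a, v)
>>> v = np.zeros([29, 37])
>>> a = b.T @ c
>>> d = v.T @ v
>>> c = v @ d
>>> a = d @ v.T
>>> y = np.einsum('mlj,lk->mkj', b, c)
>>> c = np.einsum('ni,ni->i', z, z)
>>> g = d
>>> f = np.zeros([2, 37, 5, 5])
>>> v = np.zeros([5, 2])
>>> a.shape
(37, 29)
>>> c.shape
(3,)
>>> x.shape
(5, 29, 5)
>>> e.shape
(3, 29, 3)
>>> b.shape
(3, 29, 5)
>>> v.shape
(5, 2)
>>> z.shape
(13, 3)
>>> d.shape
(37, 37)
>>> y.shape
(3, 37, 5)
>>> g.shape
(37, 37)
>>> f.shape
(2, 37, 5, 5)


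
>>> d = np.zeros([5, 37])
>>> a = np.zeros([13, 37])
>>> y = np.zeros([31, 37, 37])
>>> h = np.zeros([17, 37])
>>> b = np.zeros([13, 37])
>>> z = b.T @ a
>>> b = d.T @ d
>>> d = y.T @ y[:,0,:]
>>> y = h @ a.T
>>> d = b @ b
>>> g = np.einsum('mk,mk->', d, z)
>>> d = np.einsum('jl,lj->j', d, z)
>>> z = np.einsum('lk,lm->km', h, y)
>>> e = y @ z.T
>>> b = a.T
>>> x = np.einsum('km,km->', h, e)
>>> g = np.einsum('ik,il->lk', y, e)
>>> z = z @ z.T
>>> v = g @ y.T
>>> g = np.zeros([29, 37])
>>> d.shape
(37,)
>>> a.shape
(13, 37)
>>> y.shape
(17, 13)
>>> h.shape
(17, 37)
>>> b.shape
(37, 13)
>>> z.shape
(37, 37)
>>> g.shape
(29, 37)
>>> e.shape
(17, 37)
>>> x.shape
()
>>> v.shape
(37, 17)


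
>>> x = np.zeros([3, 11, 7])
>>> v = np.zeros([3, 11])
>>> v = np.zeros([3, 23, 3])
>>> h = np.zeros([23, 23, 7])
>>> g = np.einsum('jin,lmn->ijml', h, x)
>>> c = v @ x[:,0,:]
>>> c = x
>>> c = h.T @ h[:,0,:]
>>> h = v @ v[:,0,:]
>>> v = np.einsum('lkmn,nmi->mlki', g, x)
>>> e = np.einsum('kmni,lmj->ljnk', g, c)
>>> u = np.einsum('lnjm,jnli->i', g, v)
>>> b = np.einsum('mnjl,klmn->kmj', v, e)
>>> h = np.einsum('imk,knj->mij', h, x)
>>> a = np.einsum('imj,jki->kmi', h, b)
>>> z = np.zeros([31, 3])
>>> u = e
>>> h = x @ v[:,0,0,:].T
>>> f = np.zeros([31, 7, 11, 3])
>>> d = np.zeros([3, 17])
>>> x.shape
(3, 11, 7)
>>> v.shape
(11, 23, 23, 7)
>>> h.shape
(3, 11, 11)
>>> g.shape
(23, 23, 11, 3)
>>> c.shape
(7, 23, 7)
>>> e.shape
(7, 7, 11, 23)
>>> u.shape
(7, 7, 11, 23)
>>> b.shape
(7, 11, 23)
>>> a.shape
(11, 3, 23)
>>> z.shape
(31, 3)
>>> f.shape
(31, 7, 11, 3)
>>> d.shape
(3, 17)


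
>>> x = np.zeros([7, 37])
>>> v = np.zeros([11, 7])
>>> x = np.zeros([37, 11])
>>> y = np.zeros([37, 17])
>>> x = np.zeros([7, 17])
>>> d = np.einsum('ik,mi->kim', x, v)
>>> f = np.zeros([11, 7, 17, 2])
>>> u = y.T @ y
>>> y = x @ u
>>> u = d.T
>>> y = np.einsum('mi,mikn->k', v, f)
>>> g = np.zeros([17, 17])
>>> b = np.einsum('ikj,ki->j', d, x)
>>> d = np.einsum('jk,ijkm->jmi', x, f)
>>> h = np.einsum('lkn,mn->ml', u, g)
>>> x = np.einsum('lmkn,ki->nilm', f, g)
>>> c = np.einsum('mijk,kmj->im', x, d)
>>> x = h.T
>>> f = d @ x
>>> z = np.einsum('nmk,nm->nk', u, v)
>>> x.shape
(11, 17)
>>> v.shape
(11, 7)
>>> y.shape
(17,)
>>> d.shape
(7, 2, 11)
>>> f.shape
(7, 2, 17)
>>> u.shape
(11, 7, 17)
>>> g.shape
(17, 17)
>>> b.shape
(11,)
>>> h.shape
(17, 11)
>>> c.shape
(17, 2)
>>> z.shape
(11, 17)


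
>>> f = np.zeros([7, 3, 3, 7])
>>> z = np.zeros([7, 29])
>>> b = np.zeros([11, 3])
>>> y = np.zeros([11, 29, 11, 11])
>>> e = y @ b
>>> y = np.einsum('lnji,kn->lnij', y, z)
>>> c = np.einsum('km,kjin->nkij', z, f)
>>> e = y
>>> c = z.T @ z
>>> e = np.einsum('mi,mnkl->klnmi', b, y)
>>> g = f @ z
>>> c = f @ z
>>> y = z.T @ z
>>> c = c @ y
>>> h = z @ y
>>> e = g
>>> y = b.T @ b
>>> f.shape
(7, 3, 3, 7)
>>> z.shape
(7, 29)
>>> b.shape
(11, 3)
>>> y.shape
(3, 3)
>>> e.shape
(7, 3, 3, 29)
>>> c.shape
(7, 3, 3, 29)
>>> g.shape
(7, 3, 3, 29)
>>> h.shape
(7, 29)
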